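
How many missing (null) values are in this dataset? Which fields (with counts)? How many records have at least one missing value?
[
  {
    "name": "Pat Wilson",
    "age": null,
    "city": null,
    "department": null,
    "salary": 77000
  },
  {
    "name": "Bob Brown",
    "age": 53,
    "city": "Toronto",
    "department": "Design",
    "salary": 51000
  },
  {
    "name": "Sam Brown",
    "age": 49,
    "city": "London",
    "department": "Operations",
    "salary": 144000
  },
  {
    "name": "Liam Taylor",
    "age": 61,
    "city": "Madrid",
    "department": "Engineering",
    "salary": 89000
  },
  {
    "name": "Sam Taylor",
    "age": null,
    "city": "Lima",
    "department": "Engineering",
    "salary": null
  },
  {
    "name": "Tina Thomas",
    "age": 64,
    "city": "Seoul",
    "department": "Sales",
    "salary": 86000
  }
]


Checking for missing (null) values in 6 records:

  Pat Wilson: age, city, department
  Bob Brown: complete
  Sam Brown: complete
  Liam Taylor: complete
  Sam Taylor: age, salary
  Tina Thomas: complete

Per field:
  name: 0 missing
  age: 2 missing
  city: 1 missing
  department: 1 missing
  salary: 1 missing

Total missing values: 5
Records with any missing: 2

5 missing values (age: 2, city: 1, department: 1, salary: 1); 2 incomplete records


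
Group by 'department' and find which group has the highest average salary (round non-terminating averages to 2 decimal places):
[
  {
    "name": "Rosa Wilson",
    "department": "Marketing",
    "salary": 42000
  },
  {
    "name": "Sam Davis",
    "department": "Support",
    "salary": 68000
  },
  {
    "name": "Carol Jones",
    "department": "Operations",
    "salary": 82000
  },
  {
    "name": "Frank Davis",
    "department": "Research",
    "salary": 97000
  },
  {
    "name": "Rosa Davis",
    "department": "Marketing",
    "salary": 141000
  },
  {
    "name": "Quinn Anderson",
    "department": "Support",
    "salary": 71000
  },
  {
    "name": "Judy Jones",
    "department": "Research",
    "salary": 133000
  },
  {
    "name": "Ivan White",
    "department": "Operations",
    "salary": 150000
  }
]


Group by: department

Groups:
  Marketing: 2 people, avg salary = 183000/2 = $91500
  Operations: 2 people, avg salary = 232000/2 = $116000
  Research: 2 people, avg salary = 230000/2 = $115000
  Support: 2 people, avg salary = 139000/2 = $69500

Highest average salary: Operations ($116000)

Operations ($116000)


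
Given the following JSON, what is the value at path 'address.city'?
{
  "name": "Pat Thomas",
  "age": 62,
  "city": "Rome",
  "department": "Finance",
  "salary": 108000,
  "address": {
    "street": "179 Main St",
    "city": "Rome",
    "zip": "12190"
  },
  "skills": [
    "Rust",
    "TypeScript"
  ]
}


Query: address.city
Path: address -> city
Value: Rome

Rome


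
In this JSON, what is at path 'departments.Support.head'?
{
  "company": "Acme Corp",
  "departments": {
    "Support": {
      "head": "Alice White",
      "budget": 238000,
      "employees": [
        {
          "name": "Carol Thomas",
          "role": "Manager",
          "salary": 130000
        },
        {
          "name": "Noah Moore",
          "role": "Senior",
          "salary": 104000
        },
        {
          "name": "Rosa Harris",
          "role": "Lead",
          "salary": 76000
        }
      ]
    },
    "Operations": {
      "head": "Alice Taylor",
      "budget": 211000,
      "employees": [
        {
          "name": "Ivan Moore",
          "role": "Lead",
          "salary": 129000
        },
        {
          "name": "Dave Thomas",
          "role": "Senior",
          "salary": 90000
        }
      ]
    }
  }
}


Path: departments.Support.head

Navigate:
  -> departments
  -> Support
  -> head = 'Alice White'

Alice White


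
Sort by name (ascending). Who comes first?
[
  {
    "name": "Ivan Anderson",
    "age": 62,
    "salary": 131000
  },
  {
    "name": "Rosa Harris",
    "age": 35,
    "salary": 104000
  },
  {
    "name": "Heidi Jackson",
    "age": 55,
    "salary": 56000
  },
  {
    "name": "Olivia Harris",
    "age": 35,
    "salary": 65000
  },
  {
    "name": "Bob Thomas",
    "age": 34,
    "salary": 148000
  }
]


Sort by: name (ascending)

Sorted order:
  1. Bob Thomas (name = Bob Thomas)
  2. Heidi Jackson (name = Heidi Jackson)
  3. Ivan Anderson (name = Ivan Anderson)
  4. Olivia Harris (name = Olivia Harris)
  5. Rosa Harris (name = Rosa Harris)

First: Bob Thomas

Bob Thomas


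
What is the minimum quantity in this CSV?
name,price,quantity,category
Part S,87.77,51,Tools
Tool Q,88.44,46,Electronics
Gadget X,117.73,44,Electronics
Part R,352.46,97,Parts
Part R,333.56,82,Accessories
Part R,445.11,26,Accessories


Computing minimum quantity:
Values: [51, 46, 44, 97, 82, 26]
Min = 26

26


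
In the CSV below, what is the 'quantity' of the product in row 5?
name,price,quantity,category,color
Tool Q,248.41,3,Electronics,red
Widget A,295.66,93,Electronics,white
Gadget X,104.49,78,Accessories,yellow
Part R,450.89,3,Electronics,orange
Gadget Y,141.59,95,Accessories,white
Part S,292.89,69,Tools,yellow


Query: Row 5 ('Gadget Y'), column 'quantity'
Value: 95

95


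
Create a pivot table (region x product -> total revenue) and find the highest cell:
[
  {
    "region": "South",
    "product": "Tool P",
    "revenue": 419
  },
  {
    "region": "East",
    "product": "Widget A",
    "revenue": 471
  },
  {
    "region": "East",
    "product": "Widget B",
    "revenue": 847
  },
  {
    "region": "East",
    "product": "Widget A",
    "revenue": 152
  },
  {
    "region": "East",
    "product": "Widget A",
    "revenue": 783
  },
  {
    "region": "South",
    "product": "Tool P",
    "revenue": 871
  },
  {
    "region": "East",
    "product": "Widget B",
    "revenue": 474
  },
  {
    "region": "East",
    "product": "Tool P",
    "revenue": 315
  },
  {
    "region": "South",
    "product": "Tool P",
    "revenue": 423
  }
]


Pivot: region (rows) x product (columns) -> total revenue

     Tool P        Widget A      Widget B    
East           315          1406          1321  
South         1713             0             0  

Highest: South / Tool P = $1713

South / Tool P = $1713


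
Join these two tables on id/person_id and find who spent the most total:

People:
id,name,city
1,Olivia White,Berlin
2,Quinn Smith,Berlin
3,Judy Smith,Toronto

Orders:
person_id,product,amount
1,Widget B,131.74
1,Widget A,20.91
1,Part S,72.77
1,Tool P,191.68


Join on: people.id = orders.person_id

Joined rows:
  Olivia White (Berlin) bought Widget B for $131.74
  Olivia White (Berlin) bought Widget A for $20.91
  Olivia White (Berlin) bought Part S for $72.77
  Olivia White (Berlin) bought Tool P for $191.68

Total per person:
  Olivia White: $417.10

Top spender: Olivia White ($417.10)

Olivia White ($417.10)


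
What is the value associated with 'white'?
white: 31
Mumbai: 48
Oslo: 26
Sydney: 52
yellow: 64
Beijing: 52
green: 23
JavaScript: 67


Looking up key 'white'
Value: 31

31


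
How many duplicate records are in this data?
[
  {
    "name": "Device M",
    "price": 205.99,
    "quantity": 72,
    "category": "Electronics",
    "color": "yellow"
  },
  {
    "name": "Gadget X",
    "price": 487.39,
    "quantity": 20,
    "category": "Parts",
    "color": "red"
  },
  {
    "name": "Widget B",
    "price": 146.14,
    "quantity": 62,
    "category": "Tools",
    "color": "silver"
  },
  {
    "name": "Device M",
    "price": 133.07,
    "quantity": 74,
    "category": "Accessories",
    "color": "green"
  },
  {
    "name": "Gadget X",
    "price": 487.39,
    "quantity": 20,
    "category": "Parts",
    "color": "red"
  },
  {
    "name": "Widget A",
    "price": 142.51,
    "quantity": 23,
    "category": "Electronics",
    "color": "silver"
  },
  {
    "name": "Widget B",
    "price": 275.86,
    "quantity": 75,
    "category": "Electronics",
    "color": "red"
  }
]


Checking 7 records for duplicates:

  Row 1: Device M ($205.99, qty 72)
  Row 2: Gadget X ($487.39, qty 20)
  Row 3: Widget B ($146.14, qty 62)
  Row 4: Device M ($133.07, qty 74)
  Row 5: Gadget X ($487.39, qty 20) <-- DUPLICATE
  Row 6: Widget A ($142.51, qty 23)
  Row 7: Widget B ($275.86, qty 75)

Duplicates found: 1
Unique records: 6

1 duplicates, 6 unique


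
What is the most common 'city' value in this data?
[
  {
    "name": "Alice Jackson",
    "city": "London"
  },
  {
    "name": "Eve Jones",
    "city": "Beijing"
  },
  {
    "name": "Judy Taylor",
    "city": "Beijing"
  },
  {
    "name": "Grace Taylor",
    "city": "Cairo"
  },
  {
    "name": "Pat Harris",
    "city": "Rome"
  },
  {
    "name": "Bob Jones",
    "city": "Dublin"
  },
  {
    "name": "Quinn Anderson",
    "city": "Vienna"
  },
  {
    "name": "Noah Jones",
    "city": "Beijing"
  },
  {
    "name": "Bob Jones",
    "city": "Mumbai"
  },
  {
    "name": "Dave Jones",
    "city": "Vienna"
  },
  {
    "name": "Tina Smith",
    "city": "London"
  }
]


Counting 'city' values across 11 records:

  Beijing: 3 ###
  London: 2 ##
  Vienna: 2 ##
  Cairo: 1 #
  Rome: 1 #
  Dublin: 1 #
  Mumbai: 1 #

Most common: Beijing (3 times)

Beijing (3 times)


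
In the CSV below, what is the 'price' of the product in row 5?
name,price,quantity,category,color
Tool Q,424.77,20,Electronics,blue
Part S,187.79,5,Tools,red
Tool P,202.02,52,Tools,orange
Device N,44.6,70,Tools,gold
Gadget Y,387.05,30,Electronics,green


Query: Row 5 ('Gadget Y'), column 'price'
Value: 387.05

387.05


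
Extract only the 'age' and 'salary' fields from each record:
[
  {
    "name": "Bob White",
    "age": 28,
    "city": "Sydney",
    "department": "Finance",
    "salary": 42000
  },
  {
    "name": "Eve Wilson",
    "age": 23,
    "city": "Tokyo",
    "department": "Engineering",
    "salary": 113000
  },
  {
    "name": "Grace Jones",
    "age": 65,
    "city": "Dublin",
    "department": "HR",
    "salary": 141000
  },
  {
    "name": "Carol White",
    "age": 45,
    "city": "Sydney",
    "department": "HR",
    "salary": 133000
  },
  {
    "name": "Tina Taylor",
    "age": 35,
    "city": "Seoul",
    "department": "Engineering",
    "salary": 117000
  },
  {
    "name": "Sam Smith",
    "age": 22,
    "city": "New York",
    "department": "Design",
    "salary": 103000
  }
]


Original: 6 records with fields: name, age, city, department, salary
Keep: ['age', 'salary']
Drop: ['name', 'city', 'department']
Result: 6 records, 2 fields each

[
  {
    "age": 28,
    "salary": 42000
  },
  {
    "age": 23,
    "salary": 113000
  },
  {
    "age": 65,
    "salary": 141000
  },
  {
    "age": 45,
    "salary": 133000
  },
  {
    "age": 35,
    "salary": 117000
  },
  {
    "age": 22,
    "salary": 103000
  }
]


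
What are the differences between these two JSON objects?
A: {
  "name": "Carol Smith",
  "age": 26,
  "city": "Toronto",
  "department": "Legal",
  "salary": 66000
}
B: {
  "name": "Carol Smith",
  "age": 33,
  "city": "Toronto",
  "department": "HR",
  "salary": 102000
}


Comparing each field (in key order):
  name: same
  age: DIFFERENT
  city: same
  department: DIFFERENT
  salary: DIFFERENT
Differences:
  age: 26 -> 33
  department: Legal -> HR
  salary: 66000 -> 102000

3 field(s) changed

3 changes: age, department, salary


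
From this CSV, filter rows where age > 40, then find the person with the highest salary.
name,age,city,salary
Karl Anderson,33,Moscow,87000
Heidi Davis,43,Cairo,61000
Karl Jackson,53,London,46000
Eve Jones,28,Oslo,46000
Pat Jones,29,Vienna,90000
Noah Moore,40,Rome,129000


Filter: age > 40
Sort by: salary (descending)

Filtered records (2):
  Heidi Davis, age 43, salary $61000
  Karl Jackson, age 53, salary $46000

Highest salary: Heidi Davis ($61000)

Heidi Davis


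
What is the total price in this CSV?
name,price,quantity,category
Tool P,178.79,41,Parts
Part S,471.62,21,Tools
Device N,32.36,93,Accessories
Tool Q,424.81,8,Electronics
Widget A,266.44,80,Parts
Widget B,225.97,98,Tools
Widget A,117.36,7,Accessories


Computing total price:
Values: [178.79, 471.62, 32.36, 424.81, 266.44, 225.97, 117.36]
Sum = 1717.35

1717.35


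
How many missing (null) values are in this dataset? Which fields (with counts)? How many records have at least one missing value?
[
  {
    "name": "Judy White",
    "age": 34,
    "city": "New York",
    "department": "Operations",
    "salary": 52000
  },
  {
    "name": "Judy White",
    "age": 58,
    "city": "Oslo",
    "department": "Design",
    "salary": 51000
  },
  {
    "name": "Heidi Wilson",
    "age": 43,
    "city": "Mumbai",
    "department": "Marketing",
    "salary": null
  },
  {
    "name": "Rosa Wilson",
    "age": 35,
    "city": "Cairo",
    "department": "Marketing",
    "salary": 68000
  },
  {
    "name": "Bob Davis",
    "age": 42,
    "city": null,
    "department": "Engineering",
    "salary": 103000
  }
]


Checking for missing (null) values in 5 records:

  Judy White: complete
  Judy White: complete
  Heidi Wilson: salary
  Rosa Wilson: complete
  Bob Davis: city

Per field:
  name: 0 missing
  age: 0 missing
  city: 1 missing
  department: 0 missing
  salary: 1 missing

Total missing values: 2
Records with any missing: 2

2 missing values (city: 1, salary: 1); 2 incomplete records


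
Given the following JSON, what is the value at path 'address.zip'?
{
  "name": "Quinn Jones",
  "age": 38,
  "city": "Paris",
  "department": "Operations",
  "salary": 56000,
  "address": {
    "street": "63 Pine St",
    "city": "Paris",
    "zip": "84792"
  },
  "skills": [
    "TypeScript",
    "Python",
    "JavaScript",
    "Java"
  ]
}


Query: address.zip
Path: address -> zip
Value: 84792

84792


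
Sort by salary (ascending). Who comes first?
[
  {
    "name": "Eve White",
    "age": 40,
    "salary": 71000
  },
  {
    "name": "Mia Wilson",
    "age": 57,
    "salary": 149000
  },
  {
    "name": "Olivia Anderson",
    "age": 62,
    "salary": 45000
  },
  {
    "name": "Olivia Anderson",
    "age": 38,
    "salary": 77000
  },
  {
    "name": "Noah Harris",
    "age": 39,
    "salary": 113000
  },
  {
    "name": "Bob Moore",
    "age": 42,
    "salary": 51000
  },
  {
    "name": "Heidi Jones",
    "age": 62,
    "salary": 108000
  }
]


Sort by: salary (ascending)

Sorted order:
  1. Olivia Anderson (salary = 45000)
  2. Bob Moore (salary = 51000)
  3. Eve White (salary = 71000)
  4. Olivia Anderson (salary = 77000)
  5. Heidi Jones (salary = 108000)
  6. Noah Harris (salary = 113000)
  7. Mia Wilson (salary = 149000)

First: Olivia Anderson

Olivia Anderson


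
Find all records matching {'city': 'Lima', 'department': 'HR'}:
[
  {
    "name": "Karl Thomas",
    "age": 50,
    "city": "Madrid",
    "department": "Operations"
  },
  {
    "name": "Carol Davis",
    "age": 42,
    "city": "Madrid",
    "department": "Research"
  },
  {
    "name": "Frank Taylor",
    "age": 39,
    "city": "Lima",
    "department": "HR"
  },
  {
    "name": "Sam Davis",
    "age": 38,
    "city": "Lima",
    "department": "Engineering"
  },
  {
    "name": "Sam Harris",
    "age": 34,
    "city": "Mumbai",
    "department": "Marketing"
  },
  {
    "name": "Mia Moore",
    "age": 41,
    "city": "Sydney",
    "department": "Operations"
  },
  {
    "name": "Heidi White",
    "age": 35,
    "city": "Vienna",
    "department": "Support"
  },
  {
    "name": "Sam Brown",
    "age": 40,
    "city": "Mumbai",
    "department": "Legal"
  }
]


Search criteria: {'city': 'Lima', 'department': 'HR'}

Checking 8 records:
  Karl Thomas: {city: Madrid, department: Operations}
  Carol Davis: {city: Madrid, department: Research}
  Frank Taylor: {city: Lima, department: HR} <-- MATCH
  Sam Davis: {city: Lima, department: Engineering}
  Sam Harris: {city: Mumbai, department: Marketing}
  Mia Moore: {city: Sydney, department: Operations}
  Heidi White: {city: Vienna, department: Support}
  Sam Brown: {city: Mumbai, department: Legal}

Matches: ["Frank Taylor"]

["Frank Taylor"]


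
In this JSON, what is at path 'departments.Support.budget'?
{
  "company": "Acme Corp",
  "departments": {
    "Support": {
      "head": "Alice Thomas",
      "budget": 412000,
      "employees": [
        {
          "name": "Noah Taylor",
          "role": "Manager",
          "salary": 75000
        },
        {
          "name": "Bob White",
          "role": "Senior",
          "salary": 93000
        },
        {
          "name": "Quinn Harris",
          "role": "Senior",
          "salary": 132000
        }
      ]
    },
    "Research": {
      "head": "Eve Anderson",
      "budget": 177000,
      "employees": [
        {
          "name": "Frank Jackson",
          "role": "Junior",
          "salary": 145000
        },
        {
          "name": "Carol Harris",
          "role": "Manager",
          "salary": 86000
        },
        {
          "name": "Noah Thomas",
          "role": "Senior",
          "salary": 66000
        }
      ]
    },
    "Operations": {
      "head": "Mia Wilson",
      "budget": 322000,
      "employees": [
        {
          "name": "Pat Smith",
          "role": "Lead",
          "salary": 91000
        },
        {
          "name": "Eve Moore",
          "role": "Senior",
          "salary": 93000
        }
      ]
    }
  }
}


Path: departments.Support.budget

Navigate:
  -> departments
  -> Support
  -> budget = 412000

412000


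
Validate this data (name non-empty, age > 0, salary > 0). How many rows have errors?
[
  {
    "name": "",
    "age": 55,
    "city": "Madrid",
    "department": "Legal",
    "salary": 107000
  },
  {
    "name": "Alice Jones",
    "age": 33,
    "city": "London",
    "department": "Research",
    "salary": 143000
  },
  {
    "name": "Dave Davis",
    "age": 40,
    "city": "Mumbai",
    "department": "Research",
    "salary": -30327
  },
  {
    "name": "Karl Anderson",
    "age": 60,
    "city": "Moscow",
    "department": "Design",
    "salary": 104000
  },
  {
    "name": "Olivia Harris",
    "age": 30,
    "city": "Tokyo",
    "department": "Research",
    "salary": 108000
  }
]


Validating 5 records:
Rules: name non-empty, age > 0, salary > 0

  Row 1 (???): empty name
  Row 2 (Alice Jones): OK
  Row 3 (Dave Davis): negative salary: -30327
  Row 4 (Karl Anderson): OK
  Row 5 (Olivia Harris): OK

Total errors: 2

2 errors


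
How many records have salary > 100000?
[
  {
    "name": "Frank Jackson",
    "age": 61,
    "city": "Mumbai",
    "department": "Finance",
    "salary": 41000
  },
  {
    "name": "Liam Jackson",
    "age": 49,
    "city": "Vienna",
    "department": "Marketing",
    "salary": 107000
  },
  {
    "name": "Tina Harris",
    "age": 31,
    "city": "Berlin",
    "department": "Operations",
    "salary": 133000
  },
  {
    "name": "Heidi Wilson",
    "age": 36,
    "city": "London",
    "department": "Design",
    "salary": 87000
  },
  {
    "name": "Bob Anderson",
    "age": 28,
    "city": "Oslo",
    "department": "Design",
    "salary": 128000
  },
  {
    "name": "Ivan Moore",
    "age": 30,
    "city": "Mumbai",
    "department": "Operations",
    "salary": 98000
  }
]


Data: 6 records
Condition: salary > 100000

Checking each record:
  Frank Jackson: 41000
  Liam Jackson: 107000 MATCH
  Tina Harris: 133000 MATCH
  Heidi Wilson: 87000
  Bob Anderson: 128000 MATCH
  Ivan Moore: 98000

Count: 3

3


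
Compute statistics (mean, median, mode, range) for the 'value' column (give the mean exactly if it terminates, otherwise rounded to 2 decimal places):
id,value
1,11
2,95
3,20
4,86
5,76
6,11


Data: [11, 95, 20, 86, 76, 11]
Count: 6
Sum: 299
Mean: 299/6 ≈ 49.83 (rounded to 2 decimal places)
Sorted: [11, 11, 20, 76, 86, 95]
Median: 48.0
Mode: 11 (2 times)
Range: 95 - 11 = 84
Min: 11, Max: 95

mean≈49.83, median=48.0, mode=11, range=84


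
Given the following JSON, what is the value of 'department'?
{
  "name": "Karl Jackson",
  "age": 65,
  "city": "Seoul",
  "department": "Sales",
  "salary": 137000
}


Looking up field 'department'
Value: Sales

Sales


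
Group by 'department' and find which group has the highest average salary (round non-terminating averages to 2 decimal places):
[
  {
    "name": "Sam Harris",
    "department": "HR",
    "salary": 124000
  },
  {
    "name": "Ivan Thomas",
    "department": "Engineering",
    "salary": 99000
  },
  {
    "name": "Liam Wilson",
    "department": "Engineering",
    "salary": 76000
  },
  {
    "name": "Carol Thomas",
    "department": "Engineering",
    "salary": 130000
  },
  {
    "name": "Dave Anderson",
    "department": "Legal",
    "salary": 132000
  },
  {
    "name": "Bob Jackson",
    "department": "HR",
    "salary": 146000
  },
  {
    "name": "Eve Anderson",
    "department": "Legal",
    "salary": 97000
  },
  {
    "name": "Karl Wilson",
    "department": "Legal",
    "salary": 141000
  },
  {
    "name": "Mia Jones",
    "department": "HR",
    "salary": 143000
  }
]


Group by: department

Groups:
  Engineering: 3 people, avg salary = 305000/3 ≈ $101666.67
  HR: 3 people, avg salary = 413000/3 ≈ $137666.67
  Legal: 3 people, avg salary = 370000/3 ≈ $123333.33

Highest average salary: HR (≈$137666.67)

HR (≈$137666.67)


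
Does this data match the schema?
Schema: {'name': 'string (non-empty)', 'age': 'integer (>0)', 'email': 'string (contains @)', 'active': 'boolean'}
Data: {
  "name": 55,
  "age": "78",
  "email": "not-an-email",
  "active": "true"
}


Validating each field against schema:
  name: FAIL (55 is not a string)
  age: FAIL ("78" is not an integer)
  email: FAIL ("not-an-email" does not contain @)
  active: FAIL ("true" is not a boolean)

Result: INVALID (4 errors: name, age, email, active)

INVALID (4 errors: name, age, email, active)


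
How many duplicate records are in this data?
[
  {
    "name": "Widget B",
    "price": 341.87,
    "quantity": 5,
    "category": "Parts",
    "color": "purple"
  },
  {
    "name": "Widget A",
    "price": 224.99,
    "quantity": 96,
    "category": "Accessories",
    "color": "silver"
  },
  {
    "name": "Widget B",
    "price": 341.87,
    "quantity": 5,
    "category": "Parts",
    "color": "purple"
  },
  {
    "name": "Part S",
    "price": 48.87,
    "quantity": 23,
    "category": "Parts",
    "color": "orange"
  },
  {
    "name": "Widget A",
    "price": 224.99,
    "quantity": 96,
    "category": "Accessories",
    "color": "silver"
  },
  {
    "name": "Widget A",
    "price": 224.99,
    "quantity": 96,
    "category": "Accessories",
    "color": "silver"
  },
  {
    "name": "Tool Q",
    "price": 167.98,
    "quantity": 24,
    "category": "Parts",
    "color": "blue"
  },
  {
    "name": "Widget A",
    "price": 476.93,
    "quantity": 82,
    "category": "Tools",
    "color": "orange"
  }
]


Checking 8 records for duplicates:

  Row 1: Widget B ($341.87, qty 5)
  Row 2: Widget A ($224.99, qty 96)
  Row 3: Widget B ($341.87, qty 5) <-- DUPLICATE
  Row 4: Part S ($48.87, qty 23)
  Row 5: Widget A ($224.99, qty 96) <-- DUPLICATE
  Row 6: Widget A ($224.99, qty 96) <-- DUPLICATE
  Row 7: Tool Q ($167.98, qty 24)
  Row 8: Widget A ($476.93, qty 82)

Duplicates found: 3
Unique records: 5

3 duplicates, 5 unique


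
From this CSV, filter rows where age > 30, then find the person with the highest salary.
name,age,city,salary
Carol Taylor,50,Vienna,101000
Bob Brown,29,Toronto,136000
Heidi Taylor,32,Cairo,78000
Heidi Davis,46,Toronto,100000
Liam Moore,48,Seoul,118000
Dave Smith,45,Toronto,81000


Filter: age > 30
Sort by: salary (descending)

Filtered records (5):
  Liam Moore, age 48, salary $118000
  Carol Taylor, age 50, salary $101000
  Heidi Davis, age 46, salary $100000
  Dave Smith, age 45, salary $81000
  Heidi Taylor, age 32, salary $78000

Highest salary: Liam Moore ($118000)

Liam Moore


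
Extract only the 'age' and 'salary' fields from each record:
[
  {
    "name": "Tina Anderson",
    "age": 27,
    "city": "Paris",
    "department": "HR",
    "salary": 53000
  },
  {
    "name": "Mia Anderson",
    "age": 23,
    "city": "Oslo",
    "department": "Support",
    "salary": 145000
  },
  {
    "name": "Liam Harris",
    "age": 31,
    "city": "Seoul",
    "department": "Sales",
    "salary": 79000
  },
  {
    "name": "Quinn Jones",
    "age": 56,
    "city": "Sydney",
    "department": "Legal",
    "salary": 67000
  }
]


Original: 4 records with fields: name, age, city, department, salary
Keep: ['age', 'salary']
Drop: ['name', 'city', 'department']
Result: 4 records, 2 fields each

[
  {
    "age": 27,
    "salary": 53000
  },
  {
    "age": 23,
    "salary": 145000
  },
  {
    "age": 31,
    "salary": 79000
  },
  {
    "age": 56,
    "salary": 67000
  }
]


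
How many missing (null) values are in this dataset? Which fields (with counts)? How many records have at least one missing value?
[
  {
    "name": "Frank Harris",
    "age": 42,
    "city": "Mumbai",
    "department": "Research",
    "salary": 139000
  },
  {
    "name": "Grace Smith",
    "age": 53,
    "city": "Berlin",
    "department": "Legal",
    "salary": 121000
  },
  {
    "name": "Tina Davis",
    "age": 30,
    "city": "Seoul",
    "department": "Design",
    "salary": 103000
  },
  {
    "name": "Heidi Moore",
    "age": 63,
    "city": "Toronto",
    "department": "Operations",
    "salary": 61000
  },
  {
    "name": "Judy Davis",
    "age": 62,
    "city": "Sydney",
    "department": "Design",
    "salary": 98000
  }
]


Checking for missing (null) values in 5 records:

  Frank Harris: complete
  Grace Smith: complete
  Tina Davis: complete
  Heidi Moore: complete
  Judy Davis: complete

Per field:
  name: 0 missing
  age: 0 missing
  city: 0 missing
  department: 0 missing
  salary: 0 missing

Total missing values: 0
Records with any missing: 0

0 missing values (none); 0 incomplete records


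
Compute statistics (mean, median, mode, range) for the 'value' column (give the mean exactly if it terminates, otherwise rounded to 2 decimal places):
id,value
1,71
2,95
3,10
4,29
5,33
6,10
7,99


Data: [71, 95, 10, 29, 33, 10, 99]
Count: 7
Sum: 347
Mean: 347/7 ≈ 49.57 (rounded to 2 decimal places)
Sorted: [10, 10, 29, 33, 71, 95, 99]
Median: 33.0
Mode: 10 (2 times)
Range: 99 - 10 = 89
Min: 10, Max: 99

mean≈49.57, median=33.0, mode=10, range=89


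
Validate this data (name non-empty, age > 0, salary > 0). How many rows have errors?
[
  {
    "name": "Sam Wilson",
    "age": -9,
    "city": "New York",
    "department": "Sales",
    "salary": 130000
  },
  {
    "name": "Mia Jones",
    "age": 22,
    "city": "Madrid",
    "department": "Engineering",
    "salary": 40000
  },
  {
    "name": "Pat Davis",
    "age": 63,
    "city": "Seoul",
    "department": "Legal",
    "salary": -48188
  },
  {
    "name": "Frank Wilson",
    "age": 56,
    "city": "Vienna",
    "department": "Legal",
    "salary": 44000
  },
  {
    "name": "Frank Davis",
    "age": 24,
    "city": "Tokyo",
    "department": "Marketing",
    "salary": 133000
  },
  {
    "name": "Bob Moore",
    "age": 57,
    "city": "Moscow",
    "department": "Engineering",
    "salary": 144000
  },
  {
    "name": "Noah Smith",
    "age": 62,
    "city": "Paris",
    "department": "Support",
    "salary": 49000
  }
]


Validating 7 records:
Rules: name non-empty, age > 0, salary > 0

  Row 1 (Sam Wilson): negative age: -9
  Row 2 (Mia Jones): OK
  Row 3 (Pat Davis): negative salary: -48188
  Row 4 (Frank Wilson): OK
  Row 5 (Frank Davis): OK
  Row 6 (Bob Moore): OK
  Row 7 (Noah Smith): OK

Total errors: 2

2 errors


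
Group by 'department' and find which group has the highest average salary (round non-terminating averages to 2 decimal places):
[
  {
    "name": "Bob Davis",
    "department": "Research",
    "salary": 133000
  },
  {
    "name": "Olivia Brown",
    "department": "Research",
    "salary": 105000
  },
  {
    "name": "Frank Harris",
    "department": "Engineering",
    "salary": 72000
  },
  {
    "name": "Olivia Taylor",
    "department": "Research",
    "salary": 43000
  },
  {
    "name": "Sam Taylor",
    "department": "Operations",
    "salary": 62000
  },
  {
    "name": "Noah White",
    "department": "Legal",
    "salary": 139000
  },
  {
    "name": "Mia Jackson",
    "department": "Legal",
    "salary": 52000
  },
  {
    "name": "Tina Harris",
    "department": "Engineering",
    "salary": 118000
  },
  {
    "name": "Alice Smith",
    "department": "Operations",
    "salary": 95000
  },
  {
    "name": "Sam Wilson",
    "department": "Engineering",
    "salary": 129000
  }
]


Group by: department

Groups:
  Engineering: 3 people, avg salary = 319000/3 ≈ $106333.33
  Legal: 2 people, avg salary = 191000/2 = $95500
  Operations: 2 people, avg salary = 157000/2 = $78500
  Research: 3 people, avg salary = 281000/3 ≈ $93666.67

Highest average salary: Engineering (≈$106333.33)

Engineering (≈$106333.33)


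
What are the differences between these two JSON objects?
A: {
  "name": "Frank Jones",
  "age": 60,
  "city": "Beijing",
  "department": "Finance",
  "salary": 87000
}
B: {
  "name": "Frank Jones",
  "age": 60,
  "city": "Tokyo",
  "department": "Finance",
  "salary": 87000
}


Comparing each field (in key order):
  name: same
  age: same
  city: DIFFERENT
  department: same
  salary: same
Differences:
  city: Beijing -> Tokyo

1 field(s) changed

1 change: city


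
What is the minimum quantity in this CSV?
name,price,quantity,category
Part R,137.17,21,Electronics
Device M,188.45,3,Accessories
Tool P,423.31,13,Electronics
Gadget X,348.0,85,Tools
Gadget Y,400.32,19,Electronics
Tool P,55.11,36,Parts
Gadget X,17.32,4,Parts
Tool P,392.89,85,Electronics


Computing minimum quantity:
Values: [21, 3, 13, 85, 19, 36, 4, 85]
Min = 3

3


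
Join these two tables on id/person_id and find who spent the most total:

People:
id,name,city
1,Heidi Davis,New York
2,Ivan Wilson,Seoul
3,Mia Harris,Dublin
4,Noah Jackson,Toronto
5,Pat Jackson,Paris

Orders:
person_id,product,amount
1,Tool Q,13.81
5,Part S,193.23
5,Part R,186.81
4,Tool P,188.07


Join on: people.id = orders.person_id

Joined rows:
  Heidi Davis (New York) bought Tool Q for $13.81
  Pat Jackson (Paris) bought Part S for $193.23
  Pat Jackson (Paris) bought Part R for $186.81
  Noah Jackson (Toronto) bought Tool P for $188.07

Total per person:
  Pat Jackson: $380.04
  Noah Jackson: $188.07
  Heidi Davis: $13.81

Top spender: Pat Jackson ($380.04)

Pat Jackson ($380.04)


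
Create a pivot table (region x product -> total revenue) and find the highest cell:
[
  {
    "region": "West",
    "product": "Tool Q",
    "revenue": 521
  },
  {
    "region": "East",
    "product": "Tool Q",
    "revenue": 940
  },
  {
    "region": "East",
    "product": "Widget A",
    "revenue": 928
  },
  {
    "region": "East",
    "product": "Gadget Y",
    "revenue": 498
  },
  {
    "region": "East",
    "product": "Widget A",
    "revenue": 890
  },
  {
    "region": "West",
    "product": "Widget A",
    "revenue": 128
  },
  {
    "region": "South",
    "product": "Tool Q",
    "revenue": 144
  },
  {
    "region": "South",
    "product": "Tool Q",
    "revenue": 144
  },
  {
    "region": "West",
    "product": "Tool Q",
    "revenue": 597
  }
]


Pivot: region (rows) x product (columns) -> total revenue

     Gadget Y      Tool Q        Widget A    
East           498           940          1818  
South            0           288             0  
West             0          1118           128  

Highest: East / Widget A = $1818

East / Widget A = $1818


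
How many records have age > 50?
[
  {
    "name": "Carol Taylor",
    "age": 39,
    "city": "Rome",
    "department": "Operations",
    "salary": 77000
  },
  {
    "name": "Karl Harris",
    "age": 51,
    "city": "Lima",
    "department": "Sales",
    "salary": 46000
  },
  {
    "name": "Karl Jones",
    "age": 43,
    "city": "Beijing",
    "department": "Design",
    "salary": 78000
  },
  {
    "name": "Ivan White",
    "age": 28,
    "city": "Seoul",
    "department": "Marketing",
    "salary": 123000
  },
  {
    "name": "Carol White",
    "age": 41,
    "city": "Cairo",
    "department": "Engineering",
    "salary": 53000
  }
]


Data: 5 records
Condition: age > 50

Checking each record:
  Carol Taylor: 39
  Karl Harris: 51 MATCH
  Karl Jones: 43
  Ivan White: 28
  Carol White: 41

Count: 1

1


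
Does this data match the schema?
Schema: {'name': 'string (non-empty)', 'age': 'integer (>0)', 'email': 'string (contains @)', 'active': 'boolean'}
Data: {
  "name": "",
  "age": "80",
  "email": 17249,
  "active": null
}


Validating each field against schema:
  name: FAIL ("" is an empty string)
  age: FAIL ("80" is not an integer)
  email: FAIL (17249 is not a string)
  active: FAIL (null is not a boolean)

Result: INVALID (4 errors: name, age, email, active)

INVALID (4 errors: name, age, email, active)


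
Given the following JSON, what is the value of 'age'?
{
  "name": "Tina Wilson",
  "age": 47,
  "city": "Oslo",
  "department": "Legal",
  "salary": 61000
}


Looking up field 'age'
Value: 47

47


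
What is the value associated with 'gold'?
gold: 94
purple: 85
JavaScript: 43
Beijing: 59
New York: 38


Looking up key 'gold'
Value: 94

94


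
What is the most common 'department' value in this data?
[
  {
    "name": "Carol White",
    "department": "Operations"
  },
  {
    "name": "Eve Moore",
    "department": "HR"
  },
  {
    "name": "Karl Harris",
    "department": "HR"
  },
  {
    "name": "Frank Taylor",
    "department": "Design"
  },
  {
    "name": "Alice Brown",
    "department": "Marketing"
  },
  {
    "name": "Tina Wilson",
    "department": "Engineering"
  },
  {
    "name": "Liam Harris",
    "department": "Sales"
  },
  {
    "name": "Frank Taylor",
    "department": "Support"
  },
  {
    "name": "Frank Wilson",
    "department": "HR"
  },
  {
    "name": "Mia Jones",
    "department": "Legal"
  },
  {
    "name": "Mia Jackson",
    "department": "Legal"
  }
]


Counting 'department' values across 11 records:

  HR: 3 ###
  Legal: 2 ##
  Operations: 1 #
  Design: 1 #
  Marketing: 1 #
  Engineering: 1 #
  Sales: 1 #
  Support: 1 #

Most common: HR (3 times)

HR (3 times)


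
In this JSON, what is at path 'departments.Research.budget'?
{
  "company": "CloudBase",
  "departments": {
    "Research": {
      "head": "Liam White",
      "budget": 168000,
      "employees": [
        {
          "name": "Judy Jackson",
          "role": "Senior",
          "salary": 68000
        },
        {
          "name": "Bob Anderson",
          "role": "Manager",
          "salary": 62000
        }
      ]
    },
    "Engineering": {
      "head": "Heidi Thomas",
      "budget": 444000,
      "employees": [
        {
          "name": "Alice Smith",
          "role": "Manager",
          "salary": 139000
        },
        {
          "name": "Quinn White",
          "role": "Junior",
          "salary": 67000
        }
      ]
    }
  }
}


Path: departments.Research.budget

Navigate:
  -> departments
  -> Research
  -> budget = 168000

168000


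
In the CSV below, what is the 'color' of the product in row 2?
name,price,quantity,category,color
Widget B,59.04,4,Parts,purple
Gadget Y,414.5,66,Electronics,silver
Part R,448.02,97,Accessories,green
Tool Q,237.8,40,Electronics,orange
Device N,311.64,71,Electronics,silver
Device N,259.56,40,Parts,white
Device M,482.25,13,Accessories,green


Query: Row 2 ('Gadget Y'), column 'color'
Value: silver

silver


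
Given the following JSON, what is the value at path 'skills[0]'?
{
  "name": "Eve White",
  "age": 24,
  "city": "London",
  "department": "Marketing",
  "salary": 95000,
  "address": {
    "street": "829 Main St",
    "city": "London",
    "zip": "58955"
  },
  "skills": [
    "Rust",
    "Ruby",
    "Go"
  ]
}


Query: skills[0]
Path: skills -> first element
Value: Rust

Rust


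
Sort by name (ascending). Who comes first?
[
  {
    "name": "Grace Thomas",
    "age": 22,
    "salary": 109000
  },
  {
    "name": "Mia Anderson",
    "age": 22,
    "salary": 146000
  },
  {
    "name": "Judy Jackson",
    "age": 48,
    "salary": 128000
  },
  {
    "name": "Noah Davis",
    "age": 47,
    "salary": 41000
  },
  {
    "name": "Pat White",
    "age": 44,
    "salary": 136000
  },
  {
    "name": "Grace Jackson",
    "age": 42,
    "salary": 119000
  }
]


Sort by: name (ascending)

Sorted order:
  1. Grace Jackson (name = Grace Jackson)
  2. Grace Thomas (name = Grace Thomas)
  3. Judy Jackson (name = Judy Jackson)
  4. Mia Anderson (name = Mia Anderson)
  5. Noah Davis (name = Noah Davis)
  6. Pat White (name = Pat White)

First: Grace Jackson

Grace Jackson


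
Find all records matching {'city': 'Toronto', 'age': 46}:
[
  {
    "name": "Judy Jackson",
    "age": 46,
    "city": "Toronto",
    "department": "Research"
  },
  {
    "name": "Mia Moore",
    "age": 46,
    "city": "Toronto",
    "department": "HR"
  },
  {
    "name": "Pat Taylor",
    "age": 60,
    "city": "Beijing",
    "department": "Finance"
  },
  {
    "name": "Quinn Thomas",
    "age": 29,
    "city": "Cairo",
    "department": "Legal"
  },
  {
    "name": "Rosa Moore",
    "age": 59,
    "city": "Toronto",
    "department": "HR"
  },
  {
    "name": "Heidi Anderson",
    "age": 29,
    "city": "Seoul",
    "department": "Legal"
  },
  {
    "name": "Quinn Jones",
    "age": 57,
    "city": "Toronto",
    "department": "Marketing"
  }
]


Search criteria: {'city': 'Toronto', 'age': 46}

Checking 7 records:
  Judy Jackson: {city: Toronto, age: 46} <-- MATCH
  Mia Moore: {city: Toronto, age: 46} <-- MATCH
  Pat Taylor: {city: Beijing, age: 60}
  Quinn Thomas: {city: Cairo, age: 29}
  Rosa Moore: {city: Toronto, age: 59}
  Heidi Anderson: {city: Seoul, age: 29}
  Quinn Jones: {city: Toronto, age: 57}

Matches: ["Judy Jackson", "Mia Moore"]

["Judy Jackson", "Mia Moore"]


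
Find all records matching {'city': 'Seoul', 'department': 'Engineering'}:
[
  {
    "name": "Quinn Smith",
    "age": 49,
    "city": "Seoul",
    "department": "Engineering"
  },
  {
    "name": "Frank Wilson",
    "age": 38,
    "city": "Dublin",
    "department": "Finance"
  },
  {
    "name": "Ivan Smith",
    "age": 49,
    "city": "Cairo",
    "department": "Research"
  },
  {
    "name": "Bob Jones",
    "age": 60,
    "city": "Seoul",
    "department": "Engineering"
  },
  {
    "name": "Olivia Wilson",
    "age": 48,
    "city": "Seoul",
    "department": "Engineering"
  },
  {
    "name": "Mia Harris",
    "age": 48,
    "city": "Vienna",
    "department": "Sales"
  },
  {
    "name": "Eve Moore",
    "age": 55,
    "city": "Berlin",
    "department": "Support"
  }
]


Search criteria: {'city': 'Seoul', 'department': 'Engineering'}

Checking 7 records:
  Quinn Smith: {city: Seoul, department: Engineering} <-- MATCH
  Frank Wilson: {city: Dublin, department: Finance}
  Ivan Smith: {city: Cairo, department: Research}
  Bob Jones: {city: Seoul, department: Engineering} <-- MATCH
  Olivia Wilson: {city: Seoul, department: Engineering} <-- MATCH
  Mia Harris: {city: Vienna, department: Sales}
  Eve Moore: {city: Berlin, department: Support}

Matches: ["Quinn Smith", "Bob Jones", "Olivia Wilson"]

["Quinn Smith", "Bob Jones", "Olivia Wilson"]


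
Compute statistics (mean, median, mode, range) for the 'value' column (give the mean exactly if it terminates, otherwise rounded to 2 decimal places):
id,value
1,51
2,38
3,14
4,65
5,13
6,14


Data: [51, 38, 14, 65, 13, 14]
Count: 6
Sum: 195
Mean: 195/6 = 32.5
Sorted: [13, 14, 14, 38, 51, 65]
Median: 26.0
Mode: 14 (2 times)
Range: 65 - 13 = 52
Min: 13, Max: 65

mean=32.5, median=26.0, mode=14, range=52


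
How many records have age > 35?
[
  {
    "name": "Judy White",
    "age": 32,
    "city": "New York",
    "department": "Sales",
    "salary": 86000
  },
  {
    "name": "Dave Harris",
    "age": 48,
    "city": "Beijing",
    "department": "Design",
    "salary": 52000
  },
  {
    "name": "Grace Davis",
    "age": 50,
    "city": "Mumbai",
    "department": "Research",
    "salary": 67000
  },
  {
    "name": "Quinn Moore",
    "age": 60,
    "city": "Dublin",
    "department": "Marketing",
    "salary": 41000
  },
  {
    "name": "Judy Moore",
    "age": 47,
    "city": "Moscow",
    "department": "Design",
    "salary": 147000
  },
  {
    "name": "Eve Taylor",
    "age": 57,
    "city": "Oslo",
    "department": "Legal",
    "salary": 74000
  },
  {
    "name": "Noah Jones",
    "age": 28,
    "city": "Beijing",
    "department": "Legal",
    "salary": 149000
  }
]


Data: 7 records
Condition: age > 35

Checking each record:
  Judy White: 32
  Dave Harris: 48 MATCH
  Grace Davis: 50 MATCH
  Quinn Moore: 60 MATCH
  Judy Moore: 47 MATCH
  Eve Taylor: 57 MATCH
  Noah Jones: 28

Count: 5

5
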